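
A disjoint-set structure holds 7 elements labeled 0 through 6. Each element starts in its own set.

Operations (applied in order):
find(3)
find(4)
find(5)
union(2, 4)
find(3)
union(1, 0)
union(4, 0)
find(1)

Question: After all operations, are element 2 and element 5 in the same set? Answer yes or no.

Answer: no

Derivation:
Step 1: find(3) -> no change; set of 3 is {3}
Step 2: find(4) -> no change; set of 4 is {4}
Step 3: find(5) -> no change; set of 5 is {5}
Step 4: union(2, 4) -> merged; set of 2 now {2, 4}
Step 5: find(3) -> no change; set of 3 is {3}
Step 6: union(1, 0) -> merged; set of 1 now {0, 1}
Step 7: union(4, 0) -> merged; set of 4 now {0, 1, 2, 4}
Step 8: find(1) -> no change; set of 1 is {0, 1, 2, 4}
Set of 2: {0, 1, 2, 4}; 5 is not a member.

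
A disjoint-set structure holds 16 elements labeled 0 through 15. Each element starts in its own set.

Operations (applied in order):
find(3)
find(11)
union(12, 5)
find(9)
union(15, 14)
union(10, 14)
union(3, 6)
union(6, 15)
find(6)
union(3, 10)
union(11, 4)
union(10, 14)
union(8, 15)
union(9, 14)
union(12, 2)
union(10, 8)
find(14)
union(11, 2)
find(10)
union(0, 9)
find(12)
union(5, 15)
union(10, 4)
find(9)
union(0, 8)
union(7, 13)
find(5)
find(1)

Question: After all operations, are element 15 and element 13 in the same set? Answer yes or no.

Answer: no

Derivation:
Step 1: find(3) -> no change; set of 3 is {3}
Step 2: find(11) -> no change; set of 11 is {11}
Step 3: union(12, 5) -> merged; set of 12 now {5, 12}
Step 4: find(9) -> no change; set of 9 is {9}
Step 5: union(15, 14) -> merged; set of 15 now {14, 15}
Step 6: union(10, 14) -> merged; set of 10 now {10, 14, 15}
Step 7: union(3, 6) -> merged; set of 3 now {3, 6}
Step 8: union(6, 15) -> merged; set of 6 now {3, 6, 10, 14, 15}
Step 9: find(6) -> no change; set of 6 is {3, 6, 10, 14, 15}
Step 10: union(3, 10) -> already same set; set of 3 now {3, 6, 10, 14, 15}
Step 11: union(11, 4) -> merged; set of 11 now {4, 11}
Step 12: union(10, 14) -> already same set; set of 10 now {3, 6, 10, 14, 15}
Step 13: union(8, 15) -> merged; set of 8 now {3, 6, 8, 10, 14, 15}
Step 14: union(9, 14) -> merged; set of 9 now {3, 6, 8, 9, 10, 14, 15}
Step 15: union(12, 2) -> merged; set of 12 now {2, 5, 12}
Step 16: union(10, 8) -> already same set; set of 10 now {3, 6, 8, 9, 10, 14, 15}
Step 17: find(14) -> no change; set of 14 is {3, 6, 8, 9, 10, 14, 15}
Step 18: union(11, 2) -> merged; set of 11 now {2, 4, 5, 11, 12}
Step 19: find(10) -> no change; set of 10 is {3, 6, 8, 9, 10, 14, 15}
Step 20: union(0, 9) -> merged; set of 0 now {0, 3, 6, 8, 9, 10, 14, 15}
Step 21: find(12) -> no change; set of 12 is {2, 4, 5, 11, 12}
Step 22: union(5, 15) -> merged; set of 5 now {0, 2, 3, 4, 5, 6, 8, 9, 10, 11, 12, 14, 15}
Step 23: union(10, 4) -> already same set; set of 10 now {0, 2, 3, 4, 5, 6, 8, 9, 10, 11, 12, 14, 15}
Step 24: find(9) -> no change; set of 9 is {0, 2, 3, 4, 5, 6, 8, 9, 10, 11, 12, 14, 15}
Step 25: union(0, 8) -> already same set; set of 0 now {0, 2, 3, 4, 5, 6, 8, 9, 10, 11, 12, 14, 15}
Step 26: union(7, 13) -> merged; set of 7 now {7, 13}
Step 27: find(5) -> no change; set of 5 is {0, 2, 3, 4, 5, 6, 8, 9, 10, 11, 12, 14, 15}
Step 28: find(1) -> no change; set of 1 is {1}
Set of 15: {0, 2, 3, 4, 5, 6, 8, 9, 10, 11, 12, 14, 15}; 13 is not a member.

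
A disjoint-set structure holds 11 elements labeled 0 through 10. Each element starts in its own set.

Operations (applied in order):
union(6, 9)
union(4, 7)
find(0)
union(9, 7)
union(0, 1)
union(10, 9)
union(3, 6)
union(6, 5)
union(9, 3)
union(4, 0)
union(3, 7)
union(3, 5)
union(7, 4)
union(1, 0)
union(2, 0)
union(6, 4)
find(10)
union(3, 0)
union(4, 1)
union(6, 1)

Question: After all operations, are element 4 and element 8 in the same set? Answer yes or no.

Step 1: union(6, 9) -> merged; set of 6 now {6, 9}
Step 2: union(4, 7) -> merged; set of 4 now {4, 7}
Step 3: find(0) -> no change; set of 0 is {0}
Step 4: union(9, 7) -> merged; set of 9 now {4, 6, 7, 9}
Step 5: union(0, 1) -> merged; set of 0 now {0, 1}
Step 6: union(10, 9) -> merged; set of 10 now {4, 6, 7, 9, 10}
Step 7: union(3, 6) -> merged; set of 3 now {3, 4, 6, 7, 9, 10}
Step 8: union(6, 5) -> merged; set of 6 now {3, 4, 5, 6, 7, 9, 10}
Step 9: union(9, 3) -> already same set; set of 9 now {3, 4, 5, 6, 7, 9, 10}
Step 10: union(4, 0) -> merged; set of 4 now {0, 1, 3, 4, 5, 6, 7, 9, 10}
Step 11: union(3, 7) -> already same set; set of 3 now {0, 1, 3, 4, 5, 6, 7, 9, 10}
Step 12: union(3, 5) -> already same set; set of 3 now {0, 1, 3, 4, 5, 6, 7, 9, 10}
Step 13: union(7, 4) -> already same set; set of 7 now {0, 1, 3, 4, 5, 6, 7, 9, 10}
Step 14: union(1, 0) -> already same set; set of 1 now {0, 1, 3, 4, 5, 6, 7, 9, 10}
Step 15: union(2, 0) -> merged; set of 2 now {0, 1, 2, 3, 4, 5, 6, 7, 9, 10}
Step 16: union(6, 4) -> already same set; set of 6 now {0, 1, 2, 3, 4, 5, 6, 7, 9, 10}
Step 17: find(10) -> no change; set of 10 is {0, 1, 2, 3, 4, 5, 6, 7, 9, 10}
Step 18: union(3, 0) -> already same set; set of 3 now {0, 1, 2, 3, 4, 5, 6, 7, 9, 10}
Step 19: union(4, 1) -> already same set; set of 4 now {0, 1, 2, 3, 4, 5, 6, 7, 9, 10}
Step 20: union(6, 1) -> already same set; set of 6 now {0, 1, 2, 3, 4, 5, 6, 7, 9, 10}
Set of 4: {0, 1, 2, 3, 4, 5, 6, 7, 9, 10}; 8 is not a member.

Answer: no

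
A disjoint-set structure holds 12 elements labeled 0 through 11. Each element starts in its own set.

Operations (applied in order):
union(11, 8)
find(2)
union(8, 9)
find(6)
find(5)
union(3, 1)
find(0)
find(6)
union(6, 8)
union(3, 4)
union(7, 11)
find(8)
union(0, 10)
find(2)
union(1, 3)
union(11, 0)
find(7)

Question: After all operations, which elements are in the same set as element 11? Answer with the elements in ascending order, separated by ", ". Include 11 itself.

Answer: 0, 6, 7, 8, 9, 10, 11

Derivation:
Step 1: union(11, 8) -> merged; set of 11 now {8, 11}
Step 2: find(2) -> no change; set of 2 is {2}
Step 3: union(8, 9) -> merged; set of 8 now {8, 9, 11}
Step 4: find(6) -> no change; set of 6 is {6}
Step 5: find(5) -> no change; set of 5 is {5}
Step 6: union(3, 1) -> merged; set of 3 now {1, 3}
Step 7: find(0) -> no change; set of 0 is {0}
Step 8: find(6) -> no change; set of 6 is {6}
Step 9: union(6, 8) -> merged; set of 6 now {6, 8, 9, 11}
Step 10: union(3, 4) -> merged; set of 3 now {1, 3, 4}
Step 11: union(7, 11) -> merged; set of 7 now {6, 7, 8, 9, 11}
Step 12: find(8) -> no change; set of 8 is {6, 7, 8, 9, 11}
Step 13: union(0, 10) -> merged; set of 0 now {0, 10}
Step 14: find(2) -> no change; set of 2 is {2}
Step 15: union(1, 3) -> already same set; set of 1 now {1, 3, 4}
Step 16: union(11, 0) -> merged; set of 11 now {0, 6, 7, 8, 9, 10, 11}
Step 17: find(7) -> no change; set of 7 is {0, 6, 7, 8, 9, 10, 11}
Component of 11: {0, 6, 7, 8, 9, 10, 11}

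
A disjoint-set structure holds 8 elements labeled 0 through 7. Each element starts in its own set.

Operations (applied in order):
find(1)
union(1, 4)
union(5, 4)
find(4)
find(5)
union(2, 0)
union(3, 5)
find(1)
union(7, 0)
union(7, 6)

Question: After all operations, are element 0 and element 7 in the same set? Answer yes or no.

Step 1: find(1) -> no change; set of 1 is {1}
Step 2: union(1, 4) -> merged; set of 1 now {1, 4}
Step 3: union(5, 4) -> merged; set of 5 now {1, 4, 5}
Step 4: find(4) -> no change; set of 4 is {1, 4, 5}
Step 5: find(5) -> no change; set of 5 is {1, 4, 5}
Step 6: union(2, 0) -> merged; set of 2 now {0, 2}
Step 7: union(3, 5) -> merged; set of 3 now {1, 3, 4, 5}
Step 8: find(1) -> no change; set of 1 is {1, 3, 4, 5}
Step 9: union(7, 0) -> merged; set of 7 now {0, 2, 7}
Step 10: union(7, 6) -> merged; set of 7 now {0, 2, 6, 7}
Set of 0: {0, 2, 6, 7}; 7 is a member.

Answer: yes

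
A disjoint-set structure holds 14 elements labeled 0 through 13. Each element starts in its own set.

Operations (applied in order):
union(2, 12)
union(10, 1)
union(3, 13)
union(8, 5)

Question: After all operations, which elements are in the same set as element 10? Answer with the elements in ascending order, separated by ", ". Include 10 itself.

Step 1: union(2, 12) -> merged; set of 2 now {2, 12}
Step 2: union(10, 1) -> merged; set of 10 now {1, 10}
Step 3: union(3, 13) -> merged; set of 3 now {3, 13}
Step 4: union(8, 5) -> merged; set of 8 now {5, 8}
Component of 10: {1, 10}

Answer: 1, 10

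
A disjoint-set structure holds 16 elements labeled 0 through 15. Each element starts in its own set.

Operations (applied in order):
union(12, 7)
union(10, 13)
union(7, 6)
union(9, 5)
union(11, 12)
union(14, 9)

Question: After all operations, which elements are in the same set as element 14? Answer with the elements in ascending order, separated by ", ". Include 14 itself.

Answer: 5, 9, 14

Derivation:
Step 1: union(12, 7) -> merged; set of 12 now {7, 12}
Step 2: union(10, 13) -> merged; set of 10 now {10, 13}
Step 3: union(7, 6) -> merged; set of 7 now {6, 7, 12}
Step 4: union(9, 5) -> merged; set of 9 now {5, 9}
Step 5: union(11, 12) -> merged; set of 11 now {6, 7, 11, 12}
Step 6: union(14, 9) -> merged; set of 14 now {5, 9, 14}
Component of 14: {5, 9, 14}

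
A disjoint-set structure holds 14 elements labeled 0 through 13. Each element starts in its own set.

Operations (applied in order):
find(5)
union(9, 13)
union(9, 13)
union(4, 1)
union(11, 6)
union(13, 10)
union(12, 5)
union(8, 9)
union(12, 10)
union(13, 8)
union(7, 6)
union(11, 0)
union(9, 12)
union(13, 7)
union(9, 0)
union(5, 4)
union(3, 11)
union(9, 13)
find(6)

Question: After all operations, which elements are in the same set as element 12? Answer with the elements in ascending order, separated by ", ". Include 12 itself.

Step 1: find(5) -> no change; set of 5 is {5}
Step 2: union(9, 13) -> merged; set of 9 now {9, 13}
Step 3: union(9, 13) -> already same set; set of 9 now {9, 13}
Step 4: union(4, 1) -> merged; set of 4 now {1, 4}
Step 5: union(11, 6) -> merged; set of 11 now {6, 11}
Step 6: union(13, 10) -> merged; set of 13 now {9, 10, 13}
Step 7: union(12, 5) -> merged; set of 12 now {5, 12}
Step 8: union(8, 9) -> merged; set of 8 now {8, 9, 10, 13}
Step 9: union(12, 10) -> merged; set of 12 now {5, 8, 9, 10, 12, 13}
Step 10: union(13, 8) -> already same set; set of 13 now {5, 8, 9, 10, 12, 13}
Step 11: union(7, 6) -> merged; set of 7 now {6, 7, 11}
Step 12: union(11, 0) -> merged; set of 11 now {0, 6, 7, 11}
Step 13: union(9, 12) -> already same set; set of 9 now {5, 8, 9, 10, 12, 13}
Step 14: union(13, 7) -> merged; set of 13 now {0, 5, 6, 7, 8, 9, 10, 11, 12, 13}
Step 15: union(9, 0) -> already same set; set of 9 now {0, 5, 6, 7, 8, 9, 10, 11, 12, 13}
Step 16: union(5, 4) -> merged; set of 5 now {0, 1, 4, 5, 6, 7, 8, 9, 10, 11, 12, 13}
Step 17: union(3, 11) -> merged; set of 3 now {0, 1, 3, 4, 5, 6, 7, 8, 9, 10, 11, 12, 13}
Step 18: union(9, 13) -> already same set; set of 9 now {0, 1, 3, 4, 5, 6, 7, 8, 9, 10, 11, 12, 13}
Step 19: find(6) -> no change; set of 6 is {0, 1, 3, 4, 5, 6, 7, 8, 9, 10, 11, 12, 13}
Component of 12: {0, 1, 3, 4, 5, 6, 7, 8, 9, 10, 11, 12, 13}

Answer: 0, 1, 3, 4, 5, 6, 7, 8, 9, 10, 11, 12, 13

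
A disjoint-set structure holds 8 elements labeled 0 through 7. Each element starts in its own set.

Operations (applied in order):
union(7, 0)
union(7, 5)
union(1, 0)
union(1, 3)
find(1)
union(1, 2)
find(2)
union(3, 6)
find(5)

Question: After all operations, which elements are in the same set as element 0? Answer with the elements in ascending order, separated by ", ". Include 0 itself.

Step 1: union(7, 0) -> merged; set of 7 now {0, 7}
Step 2: union(7, 5) -> merged; set of 7 now {0, 5, 7}
Step 3: union(1, 0) -> merged; set of 1 now {0, 1, 5, 7}
Step 4: union(1, 3) -> merged; set of 1 now {0, 1, 3, 5, 7}
Step 5: find(1) -> no change; set of 1 is {0, 1, 3, 5, 7}
Step 6: union(1, 2) -> merged; set of 1 now {0, 1, 2, 3, 5, 7}
Step 7: find(2) -> no change; set of 2 is {0, 1, 2, 3, 5, 7}
Step 8: union(3, 6) -> merged; set of 3 now {0, 1, 2, 3, 5, 6, 7}
Step 9: find(5) -> no change; set of 5 is {0, 1, 2, 3, 5, 6, 7}
Component of 0: {0, 1, 2, 3, 5, 6, 7}

Answer: 0, 1, 2, 3, 5, 6, 7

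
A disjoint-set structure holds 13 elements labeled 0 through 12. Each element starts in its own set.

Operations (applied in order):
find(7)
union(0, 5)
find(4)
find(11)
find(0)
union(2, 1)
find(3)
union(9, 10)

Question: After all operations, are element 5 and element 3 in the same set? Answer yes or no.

Step 1: find(7) -> no change; set of 7 is {7}
Step 2: union(0, 5) -> merged; set of 0 now {0, 5}
Step 3: find(4) -> no change; set of 4 is {4}
Step 4: find(11) -> no change; set of 11 is {11}
Step 5: find(0) -> no change; set of 0 is {0, 5}
Step 6: union(2, 1) -> merged; set of 2 now {1, 2}
Step 7: find(3) -> no change; set of 3 is {3}
Step 8: union(9, 10) -> merged; set of 9 now {9, 10}
Set of 5: {0, 5}; 3 is not a member.

Answer: no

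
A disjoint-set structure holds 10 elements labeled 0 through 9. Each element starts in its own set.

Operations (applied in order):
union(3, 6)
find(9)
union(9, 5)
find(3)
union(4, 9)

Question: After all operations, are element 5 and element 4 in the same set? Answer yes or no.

Step 1: union(3, 6) -> merged; set of 3 now {3, 6}
Step 2: find(9) -> no change; set of 9 is {9}
Step 3: union(9, 5) -> merged; set of 9 now {5, 9}
Step 4: find(3) -> no change; set of 3 is {3, 6}
Step 5: union(4, 9) -> merged; set of 4 now {4, 5, 9}
Set of 5: {4, 5, 9}; 4 is a member.

Answer: yes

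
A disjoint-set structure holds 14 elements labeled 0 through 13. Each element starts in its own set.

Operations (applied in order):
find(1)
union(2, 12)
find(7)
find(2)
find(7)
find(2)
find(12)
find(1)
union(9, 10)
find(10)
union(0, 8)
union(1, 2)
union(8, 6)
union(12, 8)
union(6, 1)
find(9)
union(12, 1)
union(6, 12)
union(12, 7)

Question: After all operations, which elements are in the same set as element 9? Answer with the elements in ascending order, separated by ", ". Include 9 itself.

Step 1: find(1) -> no change; set of 1 is {1}
Step 2: union(2, 12) -> merged; set of 2 now {2, 12}
Step 3: find(7) -> no change; set of 7 is {7}
Step 4: find(2) -> no change; set of 2 is {2, 12}
Step 5: find(7) -> no change; set of 7 is {7}
Step 6: find(2) -> no change; set of 2 is {2, 12}
Step 7: find(12) -> no change; set of 12 is {2, 12}
Step 8: find(1) -> no change; set of 1 is {1}
Step 9: union(9, 10) -> merged; set of 9 now {9, 10}
Step 10: find(10) -> no change; set of 10 is {9, 10}
Step 11: union(0, 8) -> merged; set of 0 now {0, 8}
Step 12: union(1, 2) -> merged; set of 1 now {1, 2, 12}
Step 13: union(8, 6) -> merged; set of 8 now {0, 6, 8}
Step 14: union(12, 8) -> merged; set of 12 now {0, 1, 2, 6, 8, 12}
Step 15: union(6, 1) -> already same set; set of 6 now {0, 1, 2, 6, 8, 12}
Step 16: find(9) -> no change; set of 9 is {9, 10}
Step 17: union(12, 1) -> already same set; set of 12 now {0, 1, 2, 6, 8, 12}
Step 18: union(6, 12) -> already same set; set of 6 now {0, 1, 2, 6, 8, 12}
Step 19: union(12, 7) -> merged; set of 12 now {0, 1, 2, 6, 7, 8, 12}
Component of 9: {9, 10}

Answer: 9, 10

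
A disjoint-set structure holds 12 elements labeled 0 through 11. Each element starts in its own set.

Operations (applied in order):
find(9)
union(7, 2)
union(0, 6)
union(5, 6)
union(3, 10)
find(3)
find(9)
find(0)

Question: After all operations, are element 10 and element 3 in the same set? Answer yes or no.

Step 1: find(9) -> no change; set of 9 is {9}
Step 2: union(7, 2) -> merged; set of 7 now {2, 7}
Step 3: union(0, 6) -> merged; set of 0 now {0, 6}
Step 4: union(5, 6) -> merged; set of 5 now {0, 5, 6}
Step 5: union(3, 10) -> merged; set of 3 now {3, 10}
Step 6: find(3) -> no change; set of 3 is {3, 10}
Step 7: find(9) -> no change; set of 9 is {9}
Step 8: find(0) -> no change; set of 0 is {0, 5, 6}
Set of 10: {3, 10}; 3 is a member.

Answer: yes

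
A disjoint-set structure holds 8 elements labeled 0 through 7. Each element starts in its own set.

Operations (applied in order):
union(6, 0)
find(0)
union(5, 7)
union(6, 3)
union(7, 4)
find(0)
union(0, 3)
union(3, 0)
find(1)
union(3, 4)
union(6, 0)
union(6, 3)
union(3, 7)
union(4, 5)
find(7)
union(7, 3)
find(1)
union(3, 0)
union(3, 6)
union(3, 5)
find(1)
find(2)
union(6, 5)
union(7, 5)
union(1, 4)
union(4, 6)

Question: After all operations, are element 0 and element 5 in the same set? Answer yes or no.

Answer: yes

Derivation:
Step 1: union(6, 0) -> merged; set of 6 now {0, 6}
Step 2: find(0) -> no change; set of 0 is {0, 6}
Step 3: union(5, 7) -> merged; set of 5 now {5, 7}
Step 4: union(6, 3) -> merged; set of 6 now {0, 3, 6}
Step 5: union(7, 4) -> merged; set of 7 now {4, 5, 7}
Step 6: find(0) -> no change; set of 0 is {0, 3, 6}
Step 7: union(0, 3) -> already same set; set of 0 now {0, 3, 6}
Step 8: union(3, 0) -> already same set; set of 3 now {0, 3, 6}
Step 9: find(1) -> no change; set of 1 is {1}
Step 10: union(3, 4) -> merged; set of 3 now {0, 3, 4, 5, 6, 7}
Step 11: union(6, 0) -> already same set; set of 6 now {0, 3, 4, 5, 6, 7}
Step 12: union(6, 3) -> already same set; set of 6 now {0, 3, 4, 5, 6, 7}
Step 13: union(3, 7) -> already same set; set of 3 now {0, 3, 4, 5, 6, 7}
Step 14: union(4, 5) -> already same set; set of 4 now {0, 3, 4, 5, 6, 7}
Step 15: find(7) -> no change; set of 7 is {0, 3, 4, 5, 6, 7}
Step 16: union(7, 3) -> already same set; set of 7 now {0, 3, 4, 5, 6, 7}
Step 17: find(1) -> no change; set of 1 is {1}
Step 18: union(3, 0) -> already same set; set of 3 now {0, 3, 4, 5, 6, 7}
Step 19: union(3, 6) -> already same set; set of 3 now {0, 3, 4, 5, 6, 7}
Step 20: union(3, 5) -> already same set; set of 3 now {0, 3, 4, 5, 6, 7}
Step 21: find(1) -> no change; set of 1 is {1}
Step 22: find(2) -> no change; set of 2 is {2}
Step 23: union(6, 5) -> already same set; set of 6 now {0, 3, 4, 5, 6, 7}
Step 24: union(7, 5) -> already same set; set of 7 now {0, 3, 4, 5, 6, 7}
Step 25: union(1, 4) -> merged; set of 1 now {0, 1, 3, 4, 5, 6, 7}
Step 26: union(4, 6) -> already same set; set of 4 now {0, 1, 3, 4, 5, 6, 7}
Set of 0: {0, 1, 3, 4, 5, 6, 7}; 5 is a member.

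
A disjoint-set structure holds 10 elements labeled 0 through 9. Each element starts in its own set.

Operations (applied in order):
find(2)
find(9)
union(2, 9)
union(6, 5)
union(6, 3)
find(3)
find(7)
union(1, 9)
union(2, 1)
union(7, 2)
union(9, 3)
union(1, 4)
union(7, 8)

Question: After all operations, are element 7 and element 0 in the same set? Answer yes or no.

Step 1: find(2) -> no change; set of 2 is {2}
Step 2: find(9) -> no change; set of 9 is {9}
Step 3: union(2, 9) -> merged; set of 2 now {2, 9}
Step 4: union(6, 5) -> merged; set of 6 now {5, 6}
Step 5: union(6, 3) -> merged; set of 6 now {3, 5, 6}
Step 6: find(3) -> no change; set of 3 is {3, 5, 6}
Step 7: find(7) -> no change; set of 7 is {7}
Step 8: union(1, 9) -> merged; set of 1 now {1, 2, 9}
Step 9: union(2, 1) -> already same set; set of 2 now {1, 2, 9}
Step 10: union(7, 2) -> merged; set of 7 now {1, 2, 7, 9}
Step 11: union(9, 3) -> merged; set of 9 now {1, 2, 3, 5, 6, 7, 9}
Step 12: union(1, 4) -> merged; set of 1 now {1, 2, 3, 4, 5, 6, 7, 9}
Step 13: union(7, 8) -> merged; set of 7 now {1, 2, 3, 4, 5, 6, 7, 8, 9}
Set of 7: {1, 2, 3, 4, 5, 6, 7, 8, 9}; 0 is not a member.

Answer: no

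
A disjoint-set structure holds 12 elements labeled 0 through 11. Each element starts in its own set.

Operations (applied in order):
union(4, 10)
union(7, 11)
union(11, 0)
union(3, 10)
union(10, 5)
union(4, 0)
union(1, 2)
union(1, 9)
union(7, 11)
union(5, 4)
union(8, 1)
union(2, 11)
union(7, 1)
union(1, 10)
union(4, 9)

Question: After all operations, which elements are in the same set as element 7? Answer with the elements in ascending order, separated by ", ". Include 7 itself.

Answer: 0, 1, 2, 3, 4, 5, 7, 8, 9, 10, 11

Derivation:
Step 1: union(4, 10) -> merged; set of 4 now {4, 10}
Step 2: union(7, 11) -> merged; set of 7 now {7, 11}
Step 3: union(11, 0) -> merged; set of 11 now {0, 7, 11}
Step 4: union(3, 10) -> merged; set of 3 now {3, 4, 10}
Step 5: union(10, 5) -> merged; set of 10 now {3, 4, 5, 10}
Step 6: union(4, 0) -> merged; set of 4 now {0, 3, 4, 5, 7, 10, 11}
Step 7: union(1, 2) -> merged; set of 1 now {1, 2}
Step 8: union(1, 9) -> merged; set of 1 now {1, 2, 9}
Step 9: union(7, 11) -> already same set; set of 7 now {0, 3, 4, 5, 7, 10, 11}
Step 10: union(5, 4) -> already same set; set of 5 now {0, 3, 4, 5, 7, 10, 11}
Step 11: union(8, 1) -> merged; set of 8 now {1, 2, 8, 9}
Step 12: union(2, 11) -> merged; set of 2 now {0, 1, 2, 3, 4, 5, 7, 8, 9, 10, 11}
Step 13: union(7, 1) -> already same set; set of 7 now {0, 1, 2, 3, 4, 5, 7, 8, 9, 10, 11}
Step 14: union(1, 10) -> already same set; set of 1 now {0, 1, 2, 3, 4, 5, 7, 8, 9, 10, 11}
Step 15: union(4, 9) -> already same set; set of 4 now {0, 1, 2, 3, 4, 5, 7, 8, 9, 10, 11}
Component of 7: {0, 1, 2, 3, 4, 5, 7, 8, 9, 10, 11}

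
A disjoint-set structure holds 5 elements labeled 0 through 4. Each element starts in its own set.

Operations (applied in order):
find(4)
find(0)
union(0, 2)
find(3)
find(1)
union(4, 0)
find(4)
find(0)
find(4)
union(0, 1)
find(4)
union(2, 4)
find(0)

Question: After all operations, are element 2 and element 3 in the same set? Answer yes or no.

Step 1: find(4) -> no change; set of 4 is {4}
Step 2: find(0) -> no change; set of 0 is {0}
Step 3: union(0, 2) -> merged; set of 0 now {0, 2}
Step 4: find(3) -> no change; set of 3 is {3}
Step 5: find(1) -> no change; set of 1 is {1}
Step 6: union(4, 0) -> merged; set of 4 now {0, 2, 4}
Step 7: find(4) -> no change; set of 4 is {0, 2, 4}
Step 8: find(0) -> no change; set of 0 is {0, 2, 4}
Step 9: find(4) -> no change; set of 4 is {0, 2, 4}
Step 10: union(0, 1) -> merged; set of 0 now {0, 1, 2, 4}
Step 11: find(4) -> no change; set of 4 is {0, 1, 2, 4}
Step 12: union(2, 4) -> already same set; set of 2 now {0, 1, 2, 4}
Step 13: find(0) -> no change; set of 0 is {0, 1, 2, 4}
Set of 2: {0, 1, 2, 4}; 3 is not a member.

Answer: no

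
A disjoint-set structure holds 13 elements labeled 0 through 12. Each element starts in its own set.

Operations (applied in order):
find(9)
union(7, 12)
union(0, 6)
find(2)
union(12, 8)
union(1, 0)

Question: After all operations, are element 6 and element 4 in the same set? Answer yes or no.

Step 1: find(9) -> no change; set of 9 is {9}
Step 2: union(7, 12) -> merged; set of 7 now {7, 12}
Step 3: union(0, 6) -> merged; set of 0 now {0, 6}
Step 4: find(2) -> no change; set of 2 is {2}
Step 5: union(12, 8) -> merged; set of 12 now {7, 8, 12}
Step 6: union(1, 0) -> merged; set of 1 now {0, 1, 6}
Set of 6: {0, 1, 6}; 4 is not a member.

Answer: no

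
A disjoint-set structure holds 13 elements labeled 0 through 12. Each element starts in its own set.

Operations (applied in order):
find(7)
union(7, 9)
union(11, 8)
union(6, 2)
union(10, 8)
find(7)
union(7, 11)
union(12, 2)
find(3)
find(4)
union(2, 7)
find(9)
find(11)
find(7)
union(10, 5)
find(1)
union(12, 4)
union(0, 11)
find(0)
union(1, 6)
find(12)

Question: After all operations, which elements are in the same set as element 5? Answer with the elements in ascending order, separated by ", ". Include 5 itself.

Answer: 0, 1, 2, 4, 5, 6, 7, 8, 9, 10, 11, 12

Derivation:
Step 1: find(7) -> no change; set of 7 is {7}
Step 2: union(7, 9) -> merged; set of 7 now {7, 9}
Step 3: union(11, 8) -> merged; set of 11 now {8, 11}
Step 4: union(6, 2) -> merged; set of 6 now {2, 6}
Step 5: union(10, 8) -> merged; set of 10 now {8, 10, 11}
Step 6: find(7) -> no change; set of 7 is {7, 9}
Step 7: union(7, 11) -> merged; set of 7 now {7, 8, 9, 10, 11}
Step 8: union(12, 2) -> merged; set of 12 now {2, 6, 12}
Step 9: find(3) -> no change; set of 3 is {3}
Step 10: find(4) -> no change; set of 4 is {4}
Step 11: union(2, 7) -> merged; set of 2 now {2, 6, 7, 8, 9, 10, 11, 12}
Step 12: find(9) -> no change; set of 9 is {2, 6, 7, 8, 9, 10, 11, 12}
Step 13: find(11) -> no change; set of 11 is {2, 6, 7, 8, 9, 10, 11, 12}
Step 14: find(7) -> no change; set of 7 is {2, 6, 7, 8, 9, 10, 11, 12}
Step 15: union(10, 5) -> merged; set of 10 now {2, 5, 6, 7, 8, 9, 10, 11, 12}
Step 16: find(1) -> no change; set of 1 is {1}
Step 17: union(12, 4) -> merged; set of 12 now {2, 4, 5, 6, 7, 8, 9, 10, 11, 12}
Step 18: union(0, 11) -> merged; set of 0 now {0, 2, 4, 5, 6, 7, 8, 9, 10, 11, 12}
Step 19: find(0) -> no change; set of 0 is {0, 2, 4, 5, 6, 7, 8, 9, 10, 11, 12}
Step 20: union(1, 6) -> merged; set of 1 now {0, 1, 2, 4, 5, 6, 7, 8, 9, 10, 11, 12}
Step 21: find(12) -> no change; set of 12 is {0, 1, 2, 4, 5, 6, 7, 8, 9, 10, 11, 12}
Component of 5: {0, 1, 2, 4, 5, 6, 7, 8, 9, 10, 11, 12}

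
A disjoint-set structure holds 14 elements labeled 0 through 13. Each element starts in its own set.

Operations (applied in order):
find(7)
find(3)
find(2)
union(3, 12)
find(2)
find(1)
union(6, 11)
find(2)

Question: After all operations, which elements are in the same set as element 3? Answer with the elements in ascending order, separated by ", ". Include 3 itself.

Answer: 3, 12

Derivation:
Step 1: find(7) -> no change; set of 7 is {7}
Step 2: find(3) -> no change; set of 3 is {3}
Step 3: find(2) -> no change; set of 2 is {2}
Step 4: union(3, 12) -> merged; set of 3 now {3, 12}
Step 5: find(2) -> no change; set of 2 is {2}
Step 6: find(1) -> no change; set of 1 is {1}
Step 7: union(6, 11) -> merged; set of 6 now {6, 11}
Step 8: find(2) -> no change; set of 2 is {2}
Component of 3: {3, 12}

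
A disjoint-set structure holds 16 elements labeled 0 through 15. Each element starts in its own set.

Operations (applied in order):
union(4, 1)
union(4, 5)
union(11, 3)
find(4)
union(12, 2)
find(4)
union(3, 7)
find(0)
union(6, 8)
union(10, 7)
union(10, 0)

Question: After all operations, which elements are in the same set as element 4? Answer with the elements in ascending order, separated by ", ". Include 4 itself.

Step 1: union(4, 1) -> merged; set of 4 now {1, 4}
Step 2: union(4, 5) -> merged; set of 4 now {1, 4, 5}
Step 3: union(11, 3) -> merged; set of 11 now {3, 11}
Step 4: find(4) -> no change; set of 4 is {1, 4, 5}
Step 5: union(12, 2) -> merged; set of 12 now {2, 12}
Step 6: find(4) -> no change; set of 4 is {1, 4, 5}
Step 7: union(3, 7) -> merged; set of 3 now {3, 7, 11}
Step 8: find(0) -> no change; set of 0 is {0}
Step 9: union(6, 8) -> merged; set of 6 now {6, 8}
Step 10: union(10, 7) -> merged; set of 10 now {3, 7, 10, 11}
Step 11: union(10, 0) -> merged; set of 10 now {0, 3, 7, 10, 11}
Component of 4: {1, 4, 5}

Answer: 1, 4, 5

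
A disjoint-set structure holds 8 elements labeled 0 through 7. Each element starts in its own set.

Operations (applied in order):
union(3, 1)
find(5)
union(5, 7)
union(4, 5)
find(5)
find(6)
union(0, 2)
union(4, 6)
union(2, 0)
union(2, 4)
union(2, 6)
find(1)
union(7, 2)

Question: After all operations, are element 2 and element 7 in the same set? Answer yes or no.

Answer: yes

Derivation:
Step 1: union(3, 1) -> merged; set of 3 now {1, 3}
Step 2: find(5) -> no change; set of 5 is {5}
Step 3: union(5, 7) -> merged; set of 5 now {5, 7}
Step 4: union(4, 5) -> merged; set of 4 now {4, 5, 7}
Step 5: find(5) -> no change; set of 5 is {4, 5, 7}
Step 6: find(6) -> no change; set of 6 is {6}
Step 7: union(0, 2) -> merged; set of 0 now {0, 2}
Step 8: union(4, 6) -> merged; set of 4 now {4, 5, 6, 7}
Step 9: union(2, 0) -> already same set; set of 2 now {0, 2}
Step 10: union(2, 4) -> merged; set of 2 now {0, 2, 4, 5, 6, 7}
Step 11: union(2, 6) -> already same set; set of 2 now {0, 2, 4, 5, 6, 7}
Step 12: find(1) -> no change; set of 1 is {1, 3}
Step 13: union(7, 2) -> already same set; set of 7 now {0, 2, 4, 5, 6, 7}
Set of 2: {0, 2, 4, 5, 6, 7}; 7 is a member.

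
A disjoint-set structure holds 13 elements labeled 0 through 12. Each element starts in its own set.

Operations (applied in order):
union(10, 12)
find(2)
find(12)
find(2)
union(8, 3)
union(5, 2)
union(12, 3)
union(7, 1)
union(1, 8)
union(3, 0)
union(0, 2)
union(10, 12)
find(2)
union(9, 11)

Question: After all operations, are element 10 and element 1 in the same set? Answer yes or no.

Step 1: union(10, 12) -> merged; set of 10 now {10, 12}
Step 2: find(2) -> no change; set of 2 is {2}
Step 3: find(12) -> no change; set of 12 is {10, 12}
Step 4: find(2) -> no change; set of 2 is {2}
Step 5: union(8, 3) -> merged; set of 8 now {3, 8}
Step 6: union(5, 2) -> merged; set of 5 now {2, 5}
Step 7: union(12, 3) -> merged; set of 12 now {3, 8, 10, 12}
Step 8: union(7, 1) -> merged; set of 7 now {1, 7}
Step 9: union(1, 8) -> merged; set of 1 now {1, 3, 7, 8, 10, 12}
Step 10: union(3, 0) -> merged; set of 3 now {0, 1, 3, 7, 8, 10, 12}
Step 11: union(0, 2) -> merged; set of 0 now {0, 1, 2, 3, 5, 7, 8, 10, 12}
Step 12: union(10, 12) -> already same set; set of 10 now {0, 1, 2, 3, 5, 7, 8, 10, 12}
Step 13: find(2) -> no change; set of 2 is {0, 1, 2, 3, 5, 7, 8, 10, 12}
Step 14: union(9, 11) -> merged; set of 9 now {9, 11}
Set of 10: {0, 1, 2, 3, 5, 7, 8, 10, 12}; 1 is a member.

Answer: yes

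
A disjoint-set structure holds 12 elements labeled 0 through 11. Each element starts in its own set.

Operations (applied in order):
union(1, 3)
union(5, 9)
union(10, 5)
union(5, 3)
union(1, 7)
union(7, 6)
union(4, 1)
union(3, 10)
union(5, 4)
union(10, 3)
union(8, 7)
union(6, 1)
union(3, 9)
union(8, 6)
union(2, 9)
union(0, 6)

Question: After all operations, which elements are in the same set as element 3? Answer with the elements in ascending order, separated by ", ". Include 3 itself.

Answer: 0, 1, 2, 3, 4, 5, 6, 7, 8, 9, 10

Derivation:
Step 1: union(1, 3) -> merged; set of 1 now {1, 3}
Step 2: union(5, 9) -> merged; set of 5 now {5, 9}
Step 3: union(10, 5) -> merged; set of 10 now {5, 9, 10}
Step 4: union(5, 3) -> merged; set of 5 now {1, 3, 5, 9, 10}
Step 5: union(1, 7) -> merged; set of 1 now {1, 3, 5, 7, 9, 10}
Step 6: union(7, 6) -> merged; set of 7 now {1, 3, 5, 6, 7, 9, 10}
Step 7: union(4, 1) -> merged; set of 4 now {1, 3, 4, 5, 6, 7, 9, 10}
Step 8: union(3, 10) -> already same set; set of 3 now {1, 3, 4, 5, 6, 7, 9, 10}
Step 9: union(5, 4) -> already same set; set of 5 now {1, 3, 4, 5, 6, 7, 9, 10}
Step 10: union(10, 3) -> already same set; set of 10 now {1, 3, 4, 5, 6, 7, 9, 10}
Step 11: union(8, 7) -> merged; set of 8 now {1, 3, 4, 5, 6, 7, 8, 9, 10}
Step 12: union(6, 1) -> already same set; set of 6 now {1, 3, 4, 5, 6, 7, 8, 9, 10}
Step 13: union(3, 9) -> already same set; set of 3 now {1, 3, 4, 5, 6, 7, 8, 9, 10}
Step 14: union(8, 6) -> already same set; set of 8 now {1, 3, 4, 5, 6, 7, 8, 9, 10}
Step 15: union(2, 9) -> merged; set of 2 now {1, 2, 3, 4, 5, 6, 7, 8, 9, 10}
Step 16: union(0, 6) -> merged; set of 0 now {0, 1, 2, 3, 4, 5, 6, 7, 8, 9, 10}
Component of 3: {0, 1, 2, 3, 4, 5, 6, 7, 8, 9, 10}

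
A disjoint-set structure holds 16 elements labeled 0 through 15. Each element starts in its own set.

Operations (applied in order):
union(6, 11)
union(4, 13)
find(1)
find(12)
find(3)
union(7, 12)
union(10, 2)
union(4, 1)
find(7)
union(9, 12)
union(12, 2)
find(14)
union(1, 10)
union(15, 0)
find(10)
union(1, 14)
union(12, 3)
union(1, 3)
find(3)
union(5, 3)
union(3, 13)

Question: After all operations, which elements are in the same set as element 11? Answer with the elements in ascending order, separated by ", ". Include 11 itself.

Step 1: union(6, 11) -> merged; set of 6 now {6, 11}
Step 2: union(4, 13) -> merged; set of 4 now {4, 13}
Step 3: find(1) -> no change; set of 1 is {1}
Step 4: find(12) -> no change; set of 12 is {12}
Step 5: find(3) -> no change; set of 3 is {3}
Step 6: union(7, 12) -> merged; set of 7 now {7, 12}
Step 7: union(10, 2) -> merged; set of 10 now {2, 10}
Step 8: union(4, 1) -> merged; set of 4 now {1, 4, 13}
Step 9: find(7) -> no change; set of 7 is {7, 12}
Step 10: union(9, 12) -> merged; set of 9 now {7, 9, 12}
Step 11: union(12, 2) -> merged; set of 12 now {2, 7, 9, 10, 12}
Step 12: find(14) -> no change; set of 14 is {14}
Step 13: union(1, 10) -> merged; set of 1 now {1, 2, 4, 7, 9, 10, 12, 13}
Step 14: union(15, 0) -> merged; set of 15 now {0, 15}
Step 15: find(10) -> no change; set of 10 is {1, 2, 4, 7, 9, 10, 12, 13}
Step 16: union(1, 14) -> merged; set of 1 now {1, 2, 4, 7, 9, 10, 12, 13, 14}
Step 17: union(12, 3) -> merged; set of 12 now {1, 2, 3, 4, 7, 9, 10, 12, 13, 14}
Step 18: union(1, 3) -> already same set; set of 1 now {1, 2, 3, 4, 7, 9, 10, 12, 13, 14}
Step 19: find(3) -> no change; set of 3 is {1, 2, 3, 4, 7, 9, 10, 12, 13, 14}
Step 20: union(5, 3) -> merged; set of 5 now {1, 2, 3, 4, 5, 7, 9, 10, 12, 13, 14}
Step 21: union(3, 13) -> already same set; set of 3 now {1, 2, 3, 4, 5, 7, 9, 10, 12, 13, 14}
Component of 11: {6, 11}

Answer: 6, 11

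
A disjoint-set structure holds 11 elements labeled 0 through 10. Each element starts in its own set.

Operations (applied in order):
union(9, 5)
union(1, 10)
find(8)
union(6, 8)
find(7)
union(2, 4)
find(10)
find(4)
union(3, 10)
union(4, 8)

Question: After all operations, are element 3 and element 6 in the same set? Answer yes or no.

Step 1: union(9, 5) -> merged; set of 9 now {5, 9}
Step 2: union(1, 10) -> merged; set of 1 now {1, 10}
Step 3: find(8) -> no change; set of 8 is {8}
Step 4: union(6, 8) -> merged; set of 6 now {6, 8}
Step 5: find(7) -> no change; set of 7 is {7}
Step 6: union(2, 4) -> merged; set of 2 now {2, 4}
Step 7: find(10) -> no change; set of 10 is {1, 10}
Step 8: find(4) -> no change; set of 4 is {2, 4}
Step 9: union(3, 10) -> merged; set of 3 now {1, 3, 10}
Step 10: union(4, 8) -> merged; set of 4 now {2, 4, 6, 8}
Set of 3: {1, 3, 10}; 6 is not a member.

Answer: no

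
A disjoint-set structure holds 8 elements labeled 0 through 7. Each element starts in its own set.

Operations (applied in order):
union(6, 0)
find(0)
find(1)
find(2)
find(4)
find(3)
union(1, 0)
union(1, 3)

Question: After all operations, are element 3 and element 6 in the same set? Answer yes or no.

Step 1: union(6, 0) -> merged; set of 6 now {0, 6}
Step 2: find(0) -> no change; set of 0 is {0, 6}
Step 3: find(1) -> no change; set of 1 is {1}
Step 4: find(2) -> no change; set of 2 is {2}
Step 5: find(4) -> no change; set of 4 is {4}
Step 6: find(3) -> no change; set of 3 is {3}
Step 7: union(1, 0) -> merged; set of 1 now {0, 1, 6}
Step 8: union(1, 3) -> merged; set of 1 now {0, 1, 3, 6}
Set of 3: {0, 1, 3, 6}; 6 is a member.

Answer: yes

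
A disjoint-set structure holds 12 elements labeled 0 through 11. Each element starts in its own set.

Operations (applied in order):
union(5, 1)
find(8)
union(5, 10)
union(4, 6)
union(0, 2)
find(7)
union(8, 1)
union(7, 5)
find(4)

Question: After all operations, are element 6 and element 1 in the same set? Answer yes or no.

Answer: no

Derivation:
Step 1: union(5, 1) -> merged; set of 5 now {1, 5}
Step 2: find(8) -> no change; set of 8 is {8}
Step 3: union(5, 10) -> merged; set of 5 now {1, 5, 10}
Step 4: union(4, 6) -> merged; set of 4 now {4, 6}
Step 5: union(0, 2) -> merged; set of 0 now {0, 2}
Step 6: find(7) -> no change; set of 7 is {7}
Step 7: union(8, 1) -> merged; set of 8 now {1, 5, 8, 10}
Step 8: union(7, 5) -> merged; set of 7 now {1, 5, 7, 8, 10}
Step 9: find(4) -> no change; set of 4 is {4, 6}
Set of 6: {4, 6}; 1 is not a member.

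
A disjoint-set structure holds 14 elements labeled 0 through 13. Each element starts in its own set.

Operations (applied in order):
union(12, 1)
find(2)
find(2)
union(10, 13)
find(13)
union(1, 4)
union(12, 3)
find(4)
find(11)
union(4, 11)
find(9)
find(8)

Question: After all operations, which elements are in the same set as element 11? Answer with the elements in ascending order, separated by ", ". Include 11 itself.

Answer: 1, 3, 4, 11, 12

Derivation:
Step 1: union(12, 1) -> merged; set of 12 now {1, 12}
Step 2: find(2) -> no change; set of 2 is {2}
Step 3: find(2) -> no change; set of 2 is {2}
Step 4: union(10, 13) -> merged; set of 10 now {10, 13}
Step 5: find(13) -> no change; set of 13 is {10, 13}
Step 6: union(1, 4) -> merged; set of 1 now {1, 4, 12}
Step 7: union(12, 3) -> merged; set of 12 now {1, 3, 4, 12}
Step 8: find(4) -> no change; set of 4 is {1, 3, 4, 12}
Step 9: find(11) -> no change; set of 11 is {11}
Step 10: union(4, 11) -> merged; set of 4 now {1, 3, 4, 11, 12}
Step 11: find(9) -> no change; set of 9 is {9}
Step 12: find(8) -> no change; set of 8 is {8}
Component of 11: {1, 3, 4, 11, 12}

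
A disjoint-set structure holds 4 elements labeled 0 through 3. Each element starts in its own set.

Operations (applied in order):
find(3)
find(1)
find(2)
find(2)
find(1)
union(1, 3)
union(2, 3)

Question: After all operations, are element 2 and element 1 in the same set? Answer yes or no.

Step 1: find(3) -> no change; set of 3 is {3}
Step 2: find(1) -> no change; set of 1 is {1}
Step 3: find(2) -> no change; set of 2 is {2}
Step 4: find(2) -> no change; set of 2 is {2}
Step 5: find(1) -> no change; set of 1 is {1}
Step 6: union(1, 3) -> merged; set of 1 now {1, 3}
Step 7: union(2, 3) -> merged; set of 2 now {1, 2, 3}
Set of 2: {1, 2, 3}; 1 is a member.

Answer: yes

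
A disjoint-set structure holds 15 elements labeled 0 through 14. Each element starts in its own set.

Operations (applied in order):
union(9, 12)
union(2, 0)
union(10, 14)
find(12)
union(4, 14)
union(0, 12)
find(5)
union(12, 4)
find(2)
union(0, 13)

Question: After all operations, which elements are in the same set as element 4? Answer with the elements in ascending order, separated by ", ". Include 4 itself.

Step 1: union(9, 12) -> merged; set of 9 now {9, 12}
Step 2: union(2, 0) -> merged; set of 2 now {0, 2}
Step 3: union(10, 14) -> merged; set of 10 now {10, 14}
Step 4: find(12) -> no change; set of 12 is {9, 12}
Step 5: union(4, 14) -> merged; set of 4 now {4, 10, 14}
Step 6: union(0, 12) -> merged; set of 0 now {0, 2, 9, 12}
Step 7: find(5) -> no change; set of 5 is {5}
Step 8: union(12, 4) -> merged; set of 12 now {0, 2, 4, 9, 10, 12, 14}
Step 9: find(2) -> no change; set of 2 is {0, 2, 4, 9, 10, 12, 14}
Step 10: union(0, 13) -> merged; set of 0 now {0, 2, 4, 9, 10, 12, 13, 14}
Component of 4: {0, 2, 4, 9, 10, 12, 13, 14}

Answer: 0, 2, 4, 9, 10, 12, 13, 14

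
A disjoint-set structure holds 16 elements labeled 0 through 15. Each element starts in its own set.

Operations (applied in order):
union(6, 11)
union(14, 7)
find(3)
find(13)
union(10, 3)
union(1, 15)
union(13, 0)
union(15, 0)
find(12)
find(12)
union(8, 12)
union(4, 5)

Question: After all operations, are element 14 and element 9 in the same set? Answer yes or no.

Answer: no

Derivation:
Step 1: union(6, 11) -> merged; set of 6 now {6, 11}
Step 2: union(14, 7) -> merged; set of 14 now {7, 14}
Step 3: find(3) -> no change; set of 3 is {3}
Step 4: find(13) -> no change; set of 13 is {13}
Step 5: union(10, 3) -> merged; set of 10 now {3, 10}
Step 6: union(1, 15) -> merged; set of 1 now {1, 15}
Step 7: union(13, 0) -> merged; set of 13 now {0, 13}
Step 8: union(15, 0) -> merged; set of 15 now {0, 1, 13, 15}
Step 9: find(12) -> no change; set of 12 is {12}
Step 10: find(12) -> no change; set of 12 is {12}
Step 11: union(8, 12) -> merged; set of 8 now {8, 12}
Step 12: union(4, 5) -> merged; set of 4 now {4, 5}
Set of 14: {7, 14}; 9 is not a member.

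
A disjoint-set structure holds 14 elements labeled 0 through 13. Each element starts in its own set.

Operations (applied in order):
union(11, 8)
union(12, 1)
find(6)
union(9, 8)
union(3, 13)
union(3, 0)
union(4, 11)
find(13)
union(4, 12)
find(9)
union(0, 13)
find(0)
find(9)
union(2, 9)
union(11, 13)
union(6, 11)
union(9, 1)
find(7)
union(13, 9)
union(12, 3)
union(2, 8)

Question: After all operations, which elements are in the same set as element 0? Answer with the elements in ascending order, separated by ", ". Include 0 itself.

Answer: 0, 1, 2, 3, 4, 6, 8, 9, 11, 12, 13

Derivation:
Step 1: union(11, 8) -> merged; set of 11 now {8, 11}
Step 2: union(12, 1) -> merged; set of 12 now {1, 12}
Step 3: find(6) -> no change; set of 6 is {6}
Step 4: union(9, 8) -> merged; set of 9 now {8, 9, 11}
Step 5: union(3, 13) -> merged; set of 3 now {3, 13}
Step 6: union(3, 0) -> merged; set of 3 now {0, 3, 13}
Step 7: union(4, 11) -> merged; set of 4 now {4, 8, 9, 11}
Step 8: find(13) -> no change; set of 13 is {0, 3, 13}
Step 9: union(4, 12) -> merged; set of 4 now {1, 4, 8, 9, 11, 12}
Step 10: find(9) -> no change; set of 9 is {1, 4, 8, 9, 11, 12}
Step 11: union(0, 13) -> already same set; set of 0 now {0, 3, 13}
Step 12: find(0) -> no change; set of 0 is {0, 3, 13}
Step 13: find(9) -> no change; set of 9 is {1, 4, 8, 9, 11, 12}
Step 14: union(2, 9) -> merged; set of 2 now {1, 2, 4, 8, 9, 11, 12}
Step 15: union(11, 13) -> merged; set of 11 now {0, 1, 2, 3, 4, 8, 9, 11, 12, 13}
Step 16: union(6, 11) -> merged; set of 6 now {0, 1, 2, 3, 4, 6, 8, 9, 11, 12, 13}
Step 17: union(9, 1) -> already same set; set of 9 now {0, 1, 2, 3, 4, 6, 8, 9, 11, 12, 13}
Step 18: find(7) -> no change; set of 7 is {7}
Step 19: union(13, 9) -> already same set; set of 13 now {0, 1, 2, 3, 4, 6, 8, 9, 11, 12, 13}
Step 20: union(12, 3) -> already same set; set of 12 now {0, 1, 2, 3, 4, 6, 8, 9, 11, 12, 13}
Step 21: union(2, 8) -> already same set; set of 2 now {0, 1, 2, 3, 4, 6, 8, 9, 11, 12, 13}
Component of 0: {0, 1, 2, 3, 4, 6, 8, 9, 11, 12, 13}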